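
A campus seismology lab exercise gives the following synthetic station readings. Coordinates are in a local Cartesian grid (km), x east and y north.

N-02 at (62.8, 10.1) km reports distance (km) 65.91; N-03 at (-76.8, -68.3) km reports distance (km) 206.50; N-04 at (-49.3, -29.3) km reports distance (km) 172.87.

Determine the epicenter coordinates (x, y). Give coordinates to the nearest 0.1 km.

Circle about each station: (x − 62.8)² + (y − 10.1)² = 65.91²; (x + 76.8)² + (y + 68.3)² = 206.50²; (x + 49.3)² + (y + 29.3)² = 172.87².
Subtracting the N-02 equation from the N-03 and N-04 equations removes the quadratic terms:
-279.2 x − 156.8 y = -31780.84
-224.2 x − 78.8 y = -26296.78
Solving the 2×2 system: x ≈ 123.1, y ≈ -16.5 km.

(123.1, -16.5)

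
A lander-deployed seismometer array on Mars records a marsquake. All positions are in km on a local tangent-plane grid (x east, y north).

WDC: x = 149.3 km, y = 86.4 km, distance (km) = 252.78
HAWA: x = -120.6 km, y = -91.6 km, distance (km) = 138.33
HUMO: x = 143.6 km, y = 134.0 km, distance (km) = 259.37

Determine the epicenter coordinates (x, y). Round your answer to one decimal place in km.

Circle about each station: (x − 149.3)² + (y − 86.4)² = 252.78²; (x + 120.6)² + (y + 91.6)² = 138.33²; (x − 143.6)² + (y − 134.0)² = 259.37².
Subtracting the WDC equation from the HAWA and HUMO equations removes the quadratic terms:
-539.8 x − 356.0 y = 37942.01
-11.4 x + 95.2 y = 5446.44
Solving the 2×2 system: x ≈ -100.1, y ≈ 45.2 km.

x ≈ -100.1 km, y ≈ 45.2 km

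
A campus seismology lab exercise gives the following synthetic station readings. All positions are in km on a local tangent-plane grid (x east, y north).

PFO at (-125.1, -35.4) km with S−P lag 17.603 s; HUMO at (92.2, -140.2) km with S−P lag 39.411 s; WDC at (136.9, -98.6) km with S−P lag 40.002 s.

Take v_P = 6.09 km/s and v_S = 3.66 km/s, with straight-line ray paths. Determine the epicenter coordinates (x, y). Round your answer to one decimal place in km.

Distance from S−P lag: d = Δt · v_P v_S / (v_P − v_S) = Δt · (6.09·3.66)/(6.09−3.66) ≈ 9.1726·Δt.
So d_PFO = 161.47, d_HUMO = 361.50, d_WDC = 366.92 km.
Circle about each station: (x + 125.1)² + (y + 35.4)² = 161.47²; (x − 92.2)² + (y + 140.2)² = 361.50²; (x − 136.9)² + (y + 98.6)² = 366.92².
Subtracting the PFO equation from the HUMO and WDC equations removes the quadratic terms:
434.6 x − 209.6 y = -93355.98
524.0 x − 126.4 y = -96997.33
Solving the 2×2 system: x ≈ -155.4, y ≈ 123.2 km.

x ≈ -155.4 km, y ≈ 123.2 km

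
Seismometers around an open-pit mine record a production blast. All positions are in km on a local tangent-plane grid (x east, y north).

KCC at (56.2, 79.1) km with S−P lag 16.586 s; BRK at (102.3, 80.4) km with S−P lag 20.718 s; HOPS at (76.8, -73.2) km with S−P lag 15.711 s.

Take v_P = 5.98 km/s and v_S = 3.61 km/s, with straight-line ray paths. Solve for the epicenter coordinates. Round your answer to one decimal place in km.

-56.6 km east, -21.4 km north

Distance from S−P lag: d = Δt · v_P v_S / (v_P − v_S) = Δt · (5.98·3.61)/(5.98−3.61) ≈ 9.1088·Δt.
So d_KCC = 151.08, d_BRK = 188.72, d_HOPS = 143.11 km.
Circle about each station: (x − 56.2)² + (y − 79.1)² = 151.08²; (x − 102.3)² + (y − 80.4)² = 188.72²; (x − 76.8)² + (y + 73.2)² = 143.11².
Subtracting pairs of circle equations eliminates x²+y² and gives linear equations (the radical axes):
92.2 x + 2.6 y = -5275.87
41.2 x − 304.6 y = 4185.92
Solving the 2×2 system: x ≈ -56.6, y ≈ -21.4 km.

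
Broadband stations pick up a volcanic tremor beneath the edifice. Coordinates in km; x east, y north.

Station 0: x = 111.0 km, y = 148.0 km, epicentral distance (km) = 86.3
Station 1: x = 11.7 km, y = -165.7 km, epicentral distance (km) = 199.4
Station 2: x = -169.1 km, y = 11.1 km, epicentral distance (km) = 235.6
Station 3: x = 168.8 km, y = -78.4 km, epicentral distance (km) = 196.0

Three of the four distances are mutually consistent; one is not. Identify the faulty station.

Station 1

Solve using three stations at a time. Using Station 0, Station 2, Station 3 (subtract circle equations pairwise → linear system) gives (x, y) ≈ (55.7, 81.7).
Distances from that point to each station vs reported:
  Station 0: calculated 86.3 vs reported 86.3 → residual 0.0 km
  Station 1: calculated 251.3 vs reported 199.4 → residual 51.9 km
  Station 2: calculated 235.6 vs reported 235.6 → residual 0.0 km
  Station 3: calculated 196.0 vs reported 196.0 → residual 0.0 km
Station 0, Station 2, Station 3 are mutually consistent (residuals ≈ 0); Station 1 is off by 51.9 km.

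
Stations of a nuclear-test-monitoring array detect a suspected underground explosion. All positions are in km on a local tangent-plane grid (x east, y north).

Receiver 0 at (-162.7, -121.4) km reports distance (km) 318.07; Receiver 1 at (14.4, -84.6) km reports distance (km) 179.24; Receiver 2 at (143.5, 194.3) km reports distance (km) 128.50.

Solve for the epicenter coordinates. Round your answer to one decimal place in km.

Circle about each station: (x + 162.7)² + (y + 121.4)² = 318.07²; (x − 14.4)² + (y + 84.6)² = 179.24²; (x − 143.5)² + (y − 194.3)² = 128.50².
Subtracting the Receiver 0 equation from the Receiver 1 and Receiver 2 equations removes the quadratic terms:
354.2 x + 73.6 y = 35196.82
612.4 x + 631.4 y = 101791.76
Solving the 2×2 system: x ≈ 82.5, y ≈ 81.2 km.

(82.5, 81.2)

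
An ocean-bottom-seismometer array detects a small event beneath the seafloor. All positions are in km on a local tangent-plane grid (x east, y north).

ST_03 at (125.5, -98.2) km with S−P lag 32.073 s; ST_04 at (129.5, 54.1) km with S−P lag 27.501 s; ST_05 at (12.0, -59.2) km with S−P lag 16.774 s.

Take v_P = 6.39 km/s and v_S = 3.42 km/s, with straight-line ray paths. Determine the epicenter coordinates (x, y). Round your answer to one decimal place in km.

x ≈ -71.6 km, y ≈ 31.6 km

Distance from S−P lag: d = Δt · v_P v_S / (v_P − v_S) = Δt · (6.39·3.42)/(6.39−3.42) ≈ 7.3582·Δt.
So d_ST_03 = 236.00, d_ST_04 = 202.36, d_ST_05 = 123.43 km.
Circle about each station: (x − 125.5)² + (y + 98.2)² = 236.00²; (x − 129.5)² + (y − 54.1)² = 202.36²; (x − 12.0)² + (y + 59.2)² = 123.43².
Subtracting pairs of circle equations eliminates x²+y² and gives linear equations (the radical axes):
8.0 x + 304.6 y = 9050.00
-227.0 x + 78.0 y = 18716.19
Solving the 2×2 system: x ≈ -71.6, y ≈ 31.6 km.
Check against ST_03 (with the unrounded x, y): √((x − 125.5)²+(y + 98.2)²) = 235.99 ≈ 236.00 km. ✓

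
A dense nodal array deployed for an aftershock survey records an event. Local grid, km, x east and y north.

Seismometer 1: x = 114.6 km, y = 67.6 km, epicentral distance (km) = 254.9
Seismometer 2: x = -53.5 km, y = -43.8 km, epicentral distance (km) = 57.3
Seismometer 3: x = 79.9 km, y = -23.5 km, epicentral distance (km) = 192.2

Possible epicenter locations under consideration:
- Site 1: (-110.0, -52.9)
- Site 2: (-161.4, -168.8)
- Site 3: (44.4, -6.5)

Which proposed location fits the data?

For each candidate, compare |candidate − station| to the reported distance:
Site 1: residuals Seismometer 1 0.0, Seismometer 2 0.1, Seismometer 3 0.0 → max 0.1 km
Site 2: residuals Seismometer 1 108.5, Seismometer 2 107.8, Seismometer 3 89.5 → max 108.5 km
Site 3: residuals Seismometer 1 152.8, Seismometer 2 47.5, Seismometer 3 152.8 → max 152.8 km
Only Site 1 has all residuals ≈ 0.

Site 1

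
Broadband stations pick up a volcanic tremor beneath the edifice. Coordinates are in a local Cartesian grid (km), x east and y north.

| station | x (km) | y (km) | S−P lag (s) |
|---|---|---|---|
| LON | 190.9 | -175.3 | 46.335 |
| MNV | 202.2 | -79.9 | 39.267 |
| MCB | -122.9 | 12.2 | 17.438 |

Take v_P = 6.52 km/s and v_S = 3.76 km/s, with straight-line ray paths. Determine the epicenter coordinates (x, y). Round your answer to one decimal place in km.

(-57.7, 152.7)

Distance from S−P lag: d = Δt · v_P v_S / (v_P − v_S) = Δt · (6.52·3.76)/(6.52−3.76) ≈ 8.8823·Δt.
So d_LON = 411.56, d_MNV = 348.78, d_MCB = 154.89 km.
Circle about each station: (x − 190.9)² + (y + 175.3)² = 411.56²; (x − 202.2)² + (y + 79.9)² = 348.78²; (x + 122.9)² + (y − 12.2)² = 154.89².
Subtracting pairs of circle equations eliminates x²+y² and gives linear equations (the radical axes):
22.6 x + 190.8 y = 27830.10
-627.6 x + 375.0 y = 93471.07
Solving the 2×2 system: x ≈ -57.7, y ≈ 152.7 km.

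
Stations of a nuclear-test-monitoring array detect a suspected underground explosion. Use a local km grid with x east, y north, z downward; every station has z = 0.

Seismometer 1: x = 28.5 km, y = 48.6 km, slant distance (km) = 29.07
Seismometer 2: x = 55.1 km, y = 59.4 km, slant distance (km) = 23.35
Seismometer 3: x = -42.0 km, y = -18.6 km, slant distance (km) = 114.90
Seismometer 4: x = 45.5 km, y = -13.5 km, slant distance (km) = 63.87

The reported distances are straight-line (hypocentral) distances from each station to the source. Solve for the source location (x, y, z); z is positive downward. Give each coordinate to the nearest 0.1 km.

Each station gives a sphere (x−x_i)² + (y−y_i)² + z² = d_i² (stations at z=0).
Subtracting the Seismometer 1 sphere from Seismometer 2 and Seismometer 3: z² cancels, leaving linear equations in x and y:
53.2 x + 21.6 y = 3690.00
-141.0 x − 134.4 y = -13421.20
Solving: x ≈ 50.198, y ≈ 47.197 km (keep extra digits for the depth step; rounded: 50.2, 47.2).
Then from the Seismometer 1 sphere: z² = 29.07² − (x − 28.5)² − (y − 48.6)² with x = 50.198, y = 47.197, so z ≈ 19.295 ≈ 19.3 km.
Check against Seismometer 4 (with the unrounded solution): distance 63.86 ≈ 63.87 km. ✓

(50.2, 47.2, 19.3)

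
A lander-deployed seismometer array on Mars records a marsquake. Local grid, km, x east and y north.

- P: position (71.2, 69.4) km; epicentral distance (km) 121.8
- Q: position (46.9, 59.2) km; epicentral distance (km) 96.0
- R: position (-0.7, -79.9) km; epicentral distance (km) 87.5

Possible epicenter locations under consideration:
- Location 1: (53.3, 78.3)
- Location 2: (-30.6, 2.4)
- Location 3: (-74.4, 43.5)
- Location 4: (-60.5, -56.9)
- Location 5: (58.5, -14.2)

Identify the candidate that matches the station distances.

For each candidate, compare |candidate − station| to the reported distance:
Location 1: residuals P 101.8, Q 75.9, R 79.7 → max 101.8 km
Location 2: residuals P 0.1, Q 0.1, R 0.1 → max 0.1 km
Location 3: residuals P 26.1, Q 26.3, R 56.2 → max 56.2 km
Location 4: residuals P 60.7, Q 62.2, R 23.4 → max 62.2 km
Location 5: residuals P 37.2, Q 21.7, R 0.9 → max 37.2 km
Only Location 2 has all residuals ≈ 0.

Location 2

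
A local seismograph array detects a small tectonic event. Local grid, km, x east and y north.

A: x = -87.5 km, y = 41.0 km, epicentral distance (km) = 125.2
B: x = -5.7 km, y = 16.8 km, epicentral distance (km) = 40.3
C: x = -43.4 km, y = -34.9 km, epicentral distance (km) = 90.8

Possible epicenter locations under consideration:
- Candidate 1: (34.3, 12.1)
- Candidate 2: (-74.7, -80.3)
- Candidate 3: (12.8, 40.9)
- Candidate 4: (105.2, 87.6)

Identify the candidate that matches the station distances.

For each candidate, compare |candidate − station| to the reported distance:
Candidate 1: residuals A 0.0, B 0.0, C 0.0 → max 0.0 km
Candidate 2: residuals A 3.2, B 78.8, C 35.7 → max 78.8 km
Candidate 3: residuals A 24.9, B 9.9, C 3.6 → max 24.9 km
Candidate 4: residuals A 73.1, B 91.3, C 101.8 → max 101.8 km
Only Candidate 1 has all residuals ≈ 0.

Candidate 1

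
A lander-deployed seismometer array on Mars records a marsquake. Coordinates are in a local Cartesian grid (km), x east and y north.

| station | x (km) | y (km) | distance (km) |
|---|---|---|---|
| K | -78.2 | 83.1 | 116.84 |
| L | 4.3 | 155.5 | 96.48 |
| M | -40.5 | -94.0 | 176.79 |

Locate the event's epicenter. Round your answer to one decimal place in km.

x ≈ 37.2 km, y ≈ 64.8 km

Circle about each station: (x + 78.2)² + (y − 83.1)² = 116.84²; (x − 4.3)² + (y − 155.5)² = 96.48²; (x + 40.5)² + (y + 94.0)² = 176.79².
Subtracting the K equation from the L and M equations removes the quadratic terms:
165.0 x + 144.8 y = 15521.09
75.4 x − 354.2 y = -20147.72
Solving the 2×2 system: x ≈ 37.2, y ≈ 64.8 km.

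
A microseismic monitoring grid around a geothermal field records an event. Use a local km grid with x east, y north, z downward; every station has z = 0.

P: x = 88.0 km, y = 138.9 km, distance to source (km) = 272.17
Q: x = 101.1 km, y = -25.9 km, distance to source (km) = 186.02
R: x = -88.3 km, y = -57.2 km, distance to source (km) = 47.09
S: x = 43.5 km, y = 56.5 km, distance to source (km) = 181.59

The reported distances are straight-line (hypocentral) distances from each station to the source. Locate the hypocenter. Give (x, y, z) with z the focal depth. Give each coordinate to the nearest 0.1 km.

Each station gives a sphere (x−x_i)² + (y−y_i)² + z² = d_i² (stations at z=0).
Subtracting the P sphere from Q and R: z² cancels, leaving linear equations in x and y:
26.2 x − 329.6 y = 23327.88
-352.6 x − 392.2 y = 55890.56
Solving: x ≈ -73.303, y ≈ -76.603 km (keep extra digits for the depth step; rounded: -73.3, -76.6).
Then from the P sphere: z² = 272.17² − (x − 88.0)² − (y − 138.9)² with x = -73.303, y = -76.603, so z ≈ 40.203 ≈ 40.2 km.

x ≈ -73.3 km, y ≈ -76.6 km, depth ≈ 40.2 km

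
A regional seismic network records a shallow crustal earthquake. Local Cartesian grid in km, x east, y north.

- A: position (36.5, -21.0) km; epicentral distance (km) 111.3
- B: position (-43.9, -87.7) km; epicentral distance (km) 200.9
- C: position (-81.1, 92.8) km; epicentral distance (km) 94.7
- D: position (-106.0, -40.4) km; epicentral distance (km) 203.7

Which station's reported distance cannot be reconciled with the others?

C

Solve using three stations at a time. Using A, B, D (subtract circle equations pairwise → linear system) gives (x, y) ≈ (51.0, 89.4).
Distances from that point to each station vs reported:
  A: calculated 111.3 vs reported 111.3 → residual 0.0 km
  B: calculated 200.9 vs reported 200.9 → residual 0.0 km
  C: calculated 132.2 vs reported 94.7 → residual 37.5 km
  D: calculated 203.7 vs reported 203.7 → residual 0.0 km
A, B, D are mutually consistent (residuals ≈ 0); C is off by 37.5 km.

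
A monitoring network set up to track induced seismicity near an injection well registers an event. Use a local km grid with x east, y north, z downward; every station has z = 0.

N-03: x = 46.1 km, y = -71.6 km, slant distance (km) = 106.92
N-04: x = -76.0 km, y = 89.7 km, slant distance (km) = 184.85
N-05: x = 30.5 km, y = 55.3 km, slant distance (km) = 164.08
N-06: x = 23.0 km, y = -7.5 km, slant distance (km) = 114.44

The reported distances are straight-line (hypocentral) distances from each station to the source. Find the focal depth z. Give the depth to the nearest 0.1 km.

depth ≈ 66.3 km

Each station gives a sphere (x−x_i)² + (y−y_i)² + z² = d_i² (stations at z=0).
Subtracting the N-03 sphere from N-04 and N-05: z² cancels, leaving linear equations in x and y:
-244.2 x + 322.6 y = -16167.32
-31.2 x + 253.8 y = -18753.79
Solving: x ≈ -37.500, y ≈ -78.502 km (keep extra digits for the depth step; rounded: -37.5, -78.5).
Then from the N-03 sphere: z² = 106.92² − (x − 46.1)² − (y + 71.6)² with x = -37.500, y = -78.502, so z ≈ 66.297 ≈ 66.3 km.
Check against N-06 (with the unrounded solution): distance 114.44 ≈ 114.44 km. ✓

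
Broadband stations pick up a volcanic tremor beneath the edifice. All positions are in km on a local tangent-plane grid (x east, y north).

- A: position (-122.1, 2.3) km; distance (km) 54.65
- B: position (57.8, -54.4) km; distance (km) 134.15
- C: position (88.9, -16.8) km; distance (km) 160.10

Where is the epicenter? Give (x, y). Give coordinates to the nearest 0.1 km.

-71.2 km east, -17.6 km north

Circle about each station: (x + 122.1)² + (y − 2.3)² = 54.65²; (x − 57.8)² + (y + 54.4)² = 134.15²; (x − 88.9)² + (y + 16.8)² = 160.10².
Subtracting the A equation from the B and C equations removes the quadratic terms:
359.8 x − 113.4 y = -23623.10
422.0 x − 38.2 y = -29373.64
Solving the 2×2 system: x ≈ -71.2, y ≈ -17.6 km.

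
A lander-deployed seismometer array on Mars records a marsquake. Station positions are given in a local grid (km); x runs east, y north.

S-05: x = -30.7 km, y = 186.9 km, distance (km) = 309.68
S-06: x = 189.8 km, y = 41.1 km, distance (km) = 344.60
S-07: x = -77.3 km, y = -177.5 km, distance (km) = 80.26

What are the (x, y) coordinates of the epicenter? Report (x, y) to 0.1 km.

Circle about each station: (x + 30.7)² + (y − 186.9)² = 309.68²; (x − 189.8)² + (y − 41.1)² = 344.60²; (x + 77.3)² + (y + 177.5)² = 80.26².
Subtracting pairs of circle equations eliminates x²+y² and gives linear equations (the radical axes):
441.0 x − 291.6 y = -21008.31
-93.2 x − 728.8 y = 91067.47
Solving the 2×2 system: x ≈ -120.1, y ≈ -109.6 km.
Check against S-05 (with the unrounded x, y): √((x + 30.7)²+(y − 186.9)²) = 309.68 ≈ 309.68 km. ✓

x ≈ -120.1 km, y ≈ -109.6 km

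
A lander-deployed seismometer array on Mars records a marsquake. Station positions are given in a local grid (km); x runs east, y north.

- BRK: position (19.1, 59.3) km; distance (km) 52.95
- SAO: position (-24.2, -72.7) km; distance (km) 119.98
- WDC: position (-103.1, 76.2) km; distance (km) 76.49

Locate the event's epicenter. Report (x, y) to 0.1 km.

Circle about each station: (x − 19.1)² + (y − 59.3)² = 52.95²; (x + 24.2)² + (y + 72.7)² = 119.98²; (x + 103.1)² + (y − 76.2)² = 76.49².
Subtracting the BRK equation from the SAO and WDC equations removes the quadratic terms:
-86.6 x − 264.0 y = -9601.87
-244.4 x + 33.8 y = 9507.73
Solving the 2×2 system: x ≈ -32.4, y ≈ 47.0 km.

-32.4 km east, 47.0 km north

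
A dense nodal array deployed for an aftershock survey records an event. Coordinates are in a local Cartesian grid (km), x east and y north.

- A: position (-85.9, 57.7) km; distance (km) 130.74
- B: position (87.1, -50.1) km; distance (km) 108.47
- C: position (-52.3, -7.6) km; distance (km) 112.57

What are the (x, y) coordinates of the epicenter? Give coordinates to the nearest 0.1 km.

44.6 km east, 49.7 km north

Circle about each station: (x + 85.9)² + (y − 57.7)² = 130.74²; (x − 87.1)² + (y + 50.1)² = 108.47²; (x + 52.3)² + (y + 7.6)² = 112.57².
Subtracting pairs of circle equations eliminates x²+y² and gives linear equations (the radical axes):
346.0 x − 215.6 y = 4715.53
67.2 x − 130.6 y = -3494.11
Solving the 2×2 system: x ≈ 44.6, y ≈ 49.7 km.
Check against A (with the unrounded x, y): √((x + 85.9)²+(y − 57.7)²) = 130.74 ≈ 130.74 km. ✓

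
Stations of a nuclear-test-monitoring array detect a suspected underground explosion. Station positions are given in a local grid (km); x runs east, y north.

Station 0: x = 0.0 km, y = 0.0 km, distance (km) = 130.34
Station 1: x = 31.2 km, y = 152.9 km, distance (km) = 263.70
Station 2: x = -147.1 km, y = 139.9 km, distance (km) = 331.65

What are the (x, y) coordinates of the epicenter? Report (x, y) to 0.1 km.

(74.0, -107.3)

Circle about each station: x² + y² = 130.34²; (x − 31.2)² + (y − 152.9)² = 263.70²; (x + 147.1)² + (y − 139.9)² = 331.65².
Subtracting the Station 0 equation from the Station 1 and Station 2 equations removes the quadratic terms:
62.4 x + 305.8 y = -28197.32
-294.2 x + 279.8 y = -51792.79
Solving the 2×2 system: x ≈ 74.0, y ≈ -107.3 km.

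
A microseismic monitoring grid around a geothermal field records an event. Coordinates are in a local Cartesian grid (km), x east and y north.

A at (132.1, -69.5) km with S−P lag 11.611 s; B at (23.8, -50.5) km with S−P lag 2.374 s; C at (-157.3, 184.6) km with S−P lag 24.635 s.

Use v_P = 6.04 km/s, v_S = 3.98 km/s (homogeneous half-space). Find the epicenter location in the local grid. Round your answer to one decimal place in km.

(-2.9, -57.9)

Distance from S−P lag: d = Δt · v_P v_S / (v_P − v_S) = Δt · (6.04·3.98)/(6.04−3.98) ≈ 11.6695·Δt.
So d_A = 135.49, d_B = 27.70, d_C = 287.48 km.
Circle about each station: (x − 132.1)² + (y + 69.5)² = 135.49²; (x − 23.8)² + (y + 50.5)² = 27.70²; (x + 157.3)² + (y − 184.6)² = 287.48².
Subtracting pairs of circle equations eliminates x²+y² and gives linear equations (the radical axes):
-216.6 x + 38.0 y = -1573.72
-578.8 x + 508.2 y = -27747.42
Solving the 2×2 system: x ≈ -2.9, y ≈ -57.9 km.
Check against A (with the unrounded x, y): √((x − 132.1)²+(y + 69.5)²) = 135.49 ≈ 135.49 km. ✓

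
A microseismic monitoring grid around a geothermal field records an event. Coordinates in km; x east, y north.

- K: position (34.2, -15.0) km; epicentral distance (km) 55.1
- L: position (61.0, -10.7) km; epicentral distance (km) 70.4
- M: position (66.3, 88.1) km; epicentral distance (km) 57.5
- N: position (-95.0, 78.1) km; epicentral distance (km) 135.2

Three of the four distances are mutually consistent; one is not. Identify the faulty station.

Solve using three stations at a time. Using K, M, N (subtract circle equations pairwise → linear system) gives (x, y) ≈ (34.7, 40.1).
Distances from that point to each station vs reported:
  K: calculated 55.1 vs reported 55.1 → residual 0.0 km
  L: calculated 57.2 vs reported 70.4 → residual 13.2 km
  M: calculated 57.5 vs reported 57.5 → residual 0.0 km
  N: calculated 135.2 vs reported 135.2 → residual 0.0 km
K, M, N are mutually consistent (residuals ≈ 0); L is off by 13.2 km.

L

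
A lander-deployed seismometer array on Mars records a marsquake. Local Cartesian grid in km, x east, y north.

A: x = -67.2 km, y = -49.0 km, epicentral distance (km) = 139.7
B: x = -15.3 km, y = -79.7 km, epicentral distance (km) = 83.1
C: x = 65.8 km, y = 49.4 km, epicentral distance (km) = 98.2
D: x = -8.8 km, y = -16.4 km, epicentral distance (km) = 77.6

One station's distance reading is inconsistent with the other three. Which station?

Solve using three stations at a time. Using B, C, D (subtract circle equations pairwise → linear system) gives (x, y) ≈ (61.7, -48.6).
Distances from that point to each station vs reported:
  A: calculated 128.9 vs reported 139.7 → residual 10.8 km
  B: calculated 83.0 vs reported 83.1 → residual 0.1 km
  C: calculated 98.1 vs reported 98.2 → residual 0.1 km
  D: calculated 77.5 vs reported 77.6 → residual 0.1 km
B, C, D are mutually consistent (residuals ≈ 0); A is off by 10.8 km.

A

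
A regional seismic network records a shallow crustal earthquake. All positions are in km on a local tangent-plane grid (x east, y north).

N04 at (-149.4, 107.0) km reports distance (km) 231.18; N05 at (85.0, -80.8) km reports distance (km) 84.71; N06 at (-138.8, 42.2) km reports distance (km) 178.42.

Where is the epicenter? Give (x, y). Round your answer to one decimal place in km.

Circle about each station: (x + 149.4)² + (y − 107.0)² = 231.18²; (x − 85.0)² + (y + 80.8)² = 84.71²; (x + 138.8)² + (y − 42.2)² = 178.42².
Subtracting the N04 equation from the N05 and N06 equations removes the quadratic terms:
468.8 x − 375.6 y = 26252.69
21.2 x − 129.6 y = 8887.42
Solving the 2×2 system: x ≈ 1.2, y ≈ -68.4 km.

x ≈ 1.2 km, y ≈ -68.4 km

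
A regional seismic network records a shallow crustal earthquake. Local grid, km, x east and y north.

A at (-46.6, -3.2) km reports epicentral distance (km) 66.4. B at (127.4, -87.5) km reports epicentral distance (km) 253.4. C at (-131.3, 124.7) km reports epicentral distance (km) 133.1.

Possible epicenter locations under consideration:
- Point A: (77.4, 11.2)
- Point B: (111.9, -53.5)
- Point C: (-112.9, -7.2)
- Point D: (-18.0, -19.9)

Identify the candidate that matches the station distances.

Point C

For each candidate, compare |candidate − station| to the reported distance:
Point A: residuals A 58.4, B 142.8, C 104.5 → max 142.8 km
Point B: residuals A 99.9, B 216.0, C 168.4 → max 216.0 km
Point C: residuals A 0.0, B 0.0, C 0.1 → max 0.1 km
Point D: residuals A 33.3, B 93.1, C 50.6 → max 93.1 km
Only Point C has all residuals ≈ 0.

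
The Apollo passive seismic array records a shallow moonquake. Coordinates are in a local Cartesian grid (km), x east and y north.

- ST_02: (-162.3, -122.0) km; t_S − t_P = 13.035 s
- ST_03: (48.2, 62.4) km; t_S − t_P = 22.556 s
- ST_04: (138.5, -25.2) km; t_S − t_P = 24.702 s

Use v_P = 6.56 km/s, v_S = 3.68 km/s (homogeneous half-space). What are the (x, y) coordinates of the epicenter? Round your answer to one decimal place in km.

(-56.4, -95.1)

Distance from S−P lag: d = Δt · v_P v_S / (v_P − v_S) = Δt · (6.56·3.68)/(6.56−3.68) ≈ 8.3822·Δt.
So d_ST_02 = 109.26, d_ST_03 = 189.07, d_ST_04 = 207.06 km.
Circle about each station: (x + 162.3)² + (y + 122.0)² = 109.26²; (x − 48.2)² + (y − 62.4)² = 189.07²; (x − 138.5)² + (y + 25.2)² = 207.06².
Subtracting pairs of circle equations eliminates x²+y² and gives linear equations (the radical axes):
421.0 x + 368.8 y = -58818.01
601.6 x + 193.6 y = -52344.10
Solving the 2×2 system: x ≈ -56.4, y ≈ -95.1 km.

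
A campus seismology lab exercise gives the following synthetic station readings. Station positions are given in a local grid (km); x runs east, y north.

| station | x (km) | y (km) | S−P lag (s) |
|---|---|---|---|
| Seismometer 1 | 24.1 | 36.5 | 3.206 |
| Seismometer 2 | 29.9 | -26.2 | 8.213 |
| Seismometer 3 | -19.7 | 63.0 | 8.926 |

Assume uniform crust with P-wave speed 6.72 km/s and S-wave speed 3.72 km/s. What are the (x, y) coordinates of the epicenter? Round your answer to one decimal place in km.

Distance from S−P lag: d = Δt · v_P v_S / (v_P − v_S) = Δt · (6.72·3.72)/(6.72−3.72) ≈ 8.3328·Δt.
So d_Seismometer 1 = 26.71, d_Seismometer 2 = 68.44, d_Seismometer 3 = 74.38 km.
Circle about each station: (x − 24.1)² + (y − 36.5)² = 26.71²; (x − 29.9)² + (y + 26.2)² = 68.44²; (x + 19.7)² + (y − 63.0)² = 74.38².
Subtracting the Seismometer 1 equation from the Seismometer 2 and Seismometer 3 equations removes the quadratic terms:
11.6 x − 125.4 y = -4303.22
-87.6 x + 53.0 y = -2374.93
Solving the 2×2 system: x ≈ 50.7, y ≈ 39.0 km.

x ≈ 50.7 km, y ≈ 39.0 km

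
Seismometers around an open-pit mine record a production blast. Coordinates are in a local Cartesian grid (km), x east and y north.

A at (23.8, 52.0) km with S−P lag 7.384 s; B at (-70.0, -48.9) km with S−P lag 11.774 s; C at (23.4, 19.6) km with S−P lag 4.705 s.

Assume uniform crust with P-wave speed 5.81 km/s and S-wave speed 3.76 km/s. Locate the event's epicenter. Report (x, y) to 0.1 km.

Distance from S−P lag: d = Δt · v_P v_S / (v_P − v_S) = Δt · (5.81·3.76)/(5.81−3.76) ≈ 10.6564·Δt.
So d_A = 78.69, d_B = 125.47, d_C = 50.14 km.
Circle about each station: (x − 23.8)² + (y − 52.0)² = 78.69²; (x + 70.0)² + (y + 48.9)² = 125.47²; (x − 23.4)² + (y − 19.6)² = 50.14².
Subtracting the A equation from the B and C equations removes the quadratic terms:
-187.6 x − 201.8 y = -5529.83
-0.8 x − 64.8 y = 1339.38
Solving the 2×2 system: x ≈ 52.4, y ≈ -21.3 km.
Check against A (with the unrounded x, y): √((x − 23.8)²+(y − 52.0)²) = 78.70 ≈ 78.69 km. ✓

52.4 km east, -21.3 km north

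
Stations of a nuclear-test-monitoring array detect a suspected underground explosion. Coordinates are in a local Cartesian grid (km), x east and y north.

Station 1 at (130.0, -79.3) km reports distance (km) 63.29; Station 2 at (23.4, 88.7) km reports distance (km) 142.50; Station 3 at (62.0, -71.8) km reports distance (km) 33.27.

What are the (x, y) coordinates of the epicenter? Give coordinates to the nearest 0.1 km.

Circle about each station: (x − 130.0)² + (y + 79.3)² = 63.29²; (x − 23.4)² + (y − 88.7)² = 142.50²; (x − 62.0)² + (y + 71.8)² = 33.27².
Subtracting pairs of circle equations eliminates x²+y² and gives linear equations (the radical axes):
-213.2 x + 336.0 y = -31073.87
-136.0 x + 15.0 y = -11290.52
Solving the 2×2 system: x ≈ 78.3, y ≈ -42.8 km.

78.3 km east, -42.8 km north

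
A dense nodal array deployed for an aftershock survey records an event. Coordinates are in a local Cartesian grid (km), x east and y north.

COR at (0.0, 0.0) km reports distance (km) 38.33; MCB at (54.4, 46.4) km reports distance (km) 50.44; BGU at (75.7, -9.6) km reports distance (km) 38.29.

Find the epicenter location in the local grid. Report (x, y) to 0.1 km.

x ≈ 38.3 km, y ≈ -1.4 km

Circle about each station: x² + y² = 38.33²; (x − 54.4)² + (y − 46.4)² = 50.44²; (x − 75.7)² + (y + 9.6)² = 38.29².
Subtracting the COR equation from the MCB and BGU equations removes the quadratic terms:
108.8 x + 92.8 y = 4037.32
151.4 x − 19.2 y = 5825.71
Solving the 2×2 system: x ≈ 38.3, y ≈ -1.4 km.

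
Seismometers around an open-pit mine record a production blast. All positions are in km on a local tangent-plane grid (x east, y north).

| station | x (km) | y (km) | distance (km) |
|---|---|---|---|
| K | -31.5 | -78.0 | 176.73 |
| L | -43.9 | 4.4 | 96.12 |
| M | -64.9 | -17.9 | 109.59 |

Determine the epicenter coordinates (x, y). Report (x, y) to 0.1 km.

-89.9 km east, 88.8 km north

Circle about each station: (x + 31.5)² + (y + 78.0)² = 176.73²; (x + 43.9)² + (y − 4.4)² = 96.12²; (x + 64.9)² + (y + 17.9)² = 109.59².
Subtracting the K equation from the L and M equations removes the quadratic terms:
-24.8 x + 164.8 y = 16864.76
-66.8 x + 120.2 y = 16679.69
Solving the 2×2 system: x ≈ -89.9, y ≈ 88.8 km.
Check against K (with the unrounded x, y): √((x + 31.5)²+(y + 78.0)²) = 176.73 ≈ 176.73 km. ✓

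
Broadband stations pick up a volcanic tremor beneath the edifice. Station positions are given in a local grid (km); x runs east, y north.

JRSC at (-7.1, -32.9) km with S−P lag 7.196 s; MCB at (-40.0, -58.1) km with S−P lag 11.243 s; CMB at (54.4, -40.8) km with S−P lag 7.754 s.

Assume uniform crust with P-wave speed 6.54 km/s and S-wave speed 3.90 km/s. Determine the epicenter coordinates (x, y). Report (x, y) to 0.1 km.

x ≈ 25.7 km, y ≈ 28.4 km

Distance from S−P lag: d = Δt · v_P v_S / (v_P − v_S) = Δt · (6.54·3.90)/(6.54−3.90) ≈ 9.6614·Δt.
So d_JRSC = 69.52, d_MCB = 108.62, d_CMB = 74.91 km.
Circle about each station: (x + 7.1)² + (y + 32.9)² = 69.52²; (x + 40.0)² + (y + 58.1)² = 108.62²; (x − 54.4)² + (y + 40.8)² = 74.91².
Subtracting the JRSC equation from the MCB and CMB equations removes the quadratic terms:
-65.8 x − 50.4 y = -3122.48
123.0 x − 15.8 y = 2712.70
Solving the 2×2 system: x ≈ 25.7, y ≈ 28.4 km.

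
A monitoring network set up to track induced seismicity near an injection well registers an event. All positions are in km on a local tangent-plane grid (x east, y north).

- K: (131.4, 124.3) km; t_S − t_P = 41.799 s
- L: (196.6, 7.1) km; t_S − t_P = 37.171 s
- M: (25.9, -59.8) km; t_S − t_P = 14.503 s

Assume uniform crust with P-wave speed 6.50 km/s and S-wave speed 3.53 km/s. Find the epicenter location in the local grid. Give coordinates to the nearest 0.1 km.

Distance from S−P lag: d = Δt · v_P v_S / (v_P − v_S) = Δt · (6.50·3.53)/(6.50−3.53) ≈ 7.7256·Δt.
So d_K = 322.92, d_L = 287.17, d_M = 112.04 km.
Circle about each station: (x − 131.4)² + (y − 124.3)² = 322.92²; (x − 196.6)² + (y − 7.1)² = 287.17²; (x − 25.9)² + (y + 59.8)² = 112.04².
Subtracting pairs of circle equations eliminates x²+y² and gives linear equations (the radical axes):
130.4 x − 234.4 y = 27796.24
-211.0 x − 368.2 y = 63254.76
Solving the 2×2 system: x ≈ -47.1, y ≈ -144.8 km.
Check against K (with the unrounded x, y): √((x − 131.4)²+(y − 124.3)²) = 322.92 ≈ 322.92 km. ✓

x ≈ -47.1 km, y ≈ -144.8 km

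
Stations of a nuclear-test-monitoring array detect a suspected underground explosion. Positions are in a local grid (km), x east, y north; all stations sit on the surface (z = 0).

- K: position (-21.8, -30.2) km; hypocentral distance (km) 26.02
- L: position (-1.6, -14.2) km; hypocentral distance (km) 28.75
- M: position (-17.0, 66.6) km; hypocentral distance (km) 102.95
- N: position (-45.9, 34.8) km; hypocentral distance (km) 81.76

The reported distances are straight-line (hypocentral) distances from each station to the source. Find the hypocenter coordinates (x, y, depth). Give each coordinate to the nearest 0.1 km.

Each station gives a sphere (x−x_i)² + (y−y_i)² + z² = d_i² (stations at z=0).
Subtracting the K sphere from L and M: z² cancels, leaving linear equations in x and y:
40.4 x + 32.0 y = -1332.60
9.6 x + 193.6 y = -6584.38
Solving: x ≈ -6.294, y ≈ -33.698 km (keep extra digits for the depth step; rounded: -6.3, -33.7).
Then from the K sphere: z² = 26.02² − (x + 21.8)² − (y + 30.2)² with x = -6.294, y = -33.698, so z ≈ 20.600 ≈ 20.6 km.

x ≈ -6.3 km, y ≈ -33.7 km, depth ≈ 20.6 km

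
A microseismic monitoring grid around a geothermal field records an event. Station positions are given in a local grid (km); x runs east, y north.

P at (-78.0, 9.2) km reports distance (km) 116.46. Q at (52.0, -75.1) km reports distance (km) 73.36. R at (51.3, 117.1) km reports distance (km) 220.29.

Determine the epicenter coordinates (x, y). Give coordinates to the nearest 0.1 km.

Circle about each station: (x + 78.0)² + (y − 9.2)² = 116.46²; (x − 52.0)² + (y + 75.1)² = 73.36²; (x − 51.3)² + (y − 117.1)² = 220.29².
Subtracting pairs of circle equations eliminates x²+y² and gives linear equations (the radical axes):
260.0 x − 168.6 y = 10356.61
258.6 x + 215.8 y = -24789.29
Solving the 2×2 system: x ≈ -19.5, y ≈ -91.5 km.
Check against P (with the unrounded x, y): √((x + 78.0)²+(y − 9.2)²) = 116.46 ≈ 116.46 km. ✓

(-19.5, -91.5)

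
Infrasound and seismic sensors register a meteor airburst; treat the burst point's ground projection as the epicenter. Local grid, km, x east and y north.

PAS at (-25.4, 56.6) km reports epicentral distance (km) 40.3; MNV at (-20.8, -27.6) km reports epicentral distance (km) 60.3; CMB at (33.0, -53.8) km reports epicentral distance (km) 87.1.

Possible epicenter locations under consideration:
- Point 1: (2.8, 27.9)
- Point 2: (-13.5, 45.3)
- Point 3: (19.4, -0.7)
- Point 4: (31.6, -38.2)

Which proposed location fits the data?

Point 1

For each candidate, compare |candidate − station| to the reported distance:
Point 1: residuals PAS 0.1, MNV 0.0, CMB 0.0 → max 0.1 km
Point 2: residuals PAS 23.9, MNV 13.0, CMB 22.4 → max 23.9 km
Point 3: residuals PAS 32.4, MNV 11.9, CMB 32.3 → max 32.4 km
Point 4: residuals PAS 70.3, MNV 6.8, CMB 71.4 → max 71.4 km
Only Point 1 has all residuals ≈ 0.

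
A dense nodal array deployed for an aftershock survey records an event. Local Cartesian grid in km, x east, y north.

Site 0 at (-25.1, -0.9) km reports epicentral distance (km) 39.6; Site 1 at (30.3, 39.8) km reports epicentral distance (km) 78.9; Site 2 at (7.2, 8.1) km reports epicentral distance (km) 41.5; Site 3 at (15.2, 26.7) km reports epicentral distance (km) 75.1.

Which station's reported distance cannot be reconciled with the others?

Solve using three stations at a time. Using Site 0, Site 1, Site 2 (subtract circle equations pairwise → linear system) gives (x, y) ≈ (-1.3, -32.5).
Distances from that point to each station vs reported:
  Site 0: calculated 39.6 vs reported 39.6 → residual 0.0 km
  Site 1: calculated 78.9 vs reported 78.9 → residual 0.0 km
  Site 2: calculated 41.5 vs reported 41.5 → residual 0.0 km
  Site 3: calculated 61.4 vs reported 75.1 → residual 13.7 km
Site 0, Site 1, Site 2 are mutually consistent (residuals ≈ 0); Site 3 is off by 13.7 km.

Site 3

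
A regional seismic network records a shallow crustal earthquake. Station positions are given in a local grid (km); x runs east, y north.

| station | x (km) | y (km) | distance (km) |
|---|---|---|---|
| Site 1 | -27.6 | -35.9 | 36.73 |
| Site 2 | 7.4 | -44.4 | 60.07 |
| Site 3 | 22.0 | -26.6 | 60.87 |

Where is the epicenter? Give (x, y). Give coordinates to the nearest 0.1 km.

Circle about each station: (x + 27.6)² + (y + 35.9)² = 36.73²; (x − 7.4)² + (y + 44.4)² = 60.07²; (x − 22.0)² + (y + 26.6)² = 60.87².
Subtracting the Site 1 equation from the Site 2 and Site 3 equations removes the quadratic terms:
70.0 x − 17.0 y = -2283.76
99.2 x + 18.6 y = -3215.07
Solving the 2×2 system: x ≈ -32.5, y ≈ 0.5 km.

x ≈ -32.5 km, y ≈ 0.5 km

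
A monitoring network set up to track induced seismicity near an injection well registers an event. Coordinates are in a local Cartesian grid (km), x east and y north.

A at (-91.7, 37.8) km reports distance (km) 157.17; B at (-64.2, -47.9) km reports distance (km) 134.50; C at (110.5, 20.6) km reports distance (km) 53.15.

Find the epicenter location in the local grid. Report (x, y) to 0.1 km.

(61.1, 1.0)

Circle about each station: (x + 91.7)² + (y − 37.8)² = 157.17²; (x + 64.2)² + (y + 47.9)² = 134.50²; (x − 110.5)² + (y − 20.6)² = 53.15².
Subtracting the A equation from the B and C equations removes the quadratic terms:
55.0 x − 171.4 y = 3190.48
404.4 x − 34.4 y = 24674.37
Solving the 2×2 system: x ≈ 61.1, y ≈ 1.0 km.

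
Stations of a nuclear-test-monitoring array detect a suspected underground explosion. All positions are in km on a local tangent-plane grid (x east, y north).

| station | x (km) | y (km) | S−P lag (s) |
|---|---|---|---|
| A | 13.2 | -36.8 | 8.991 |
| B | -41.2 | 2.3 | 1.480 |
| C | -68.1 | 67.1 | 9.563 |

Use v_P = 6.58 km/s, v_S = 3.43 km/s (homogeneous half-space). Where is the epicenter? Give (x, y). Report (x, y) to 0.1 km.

x ≈ -32.6 km, y ≈ 8.5 km

Distance from S−P lag: d = Δt · v_P v_S / (v_P − v_S) = Δt · (6.58·3.43)/(6.58−3.43) ≈ 7.1649·Δt.
So d_A = 64.42, d_B = 10.60, d_C = 68.52 km.
Circle about each station: (x − 13.2)² + (y + 36.8)² = 64.42²; (x + 41.2)² + (y − 2.3)² = 10.60²; (x + 68.1)² + (y − 67.1)² = 68.52².
Subtracting pairs of circle equations eliminates x²+y² and gives linear equations (the radical axes):
-108.8 x + 78.2 y = 4211.83
-162.6 x + 207.8 y = 7066.49
Solving the 2×2 system: x ≈ -32.6, y ≈ 8.5 km.
Check against A (with the unrounded x, y): √((x − 13.2)²+(y + 36.8)²) = 64.42 ≈ 64.42 km. ✓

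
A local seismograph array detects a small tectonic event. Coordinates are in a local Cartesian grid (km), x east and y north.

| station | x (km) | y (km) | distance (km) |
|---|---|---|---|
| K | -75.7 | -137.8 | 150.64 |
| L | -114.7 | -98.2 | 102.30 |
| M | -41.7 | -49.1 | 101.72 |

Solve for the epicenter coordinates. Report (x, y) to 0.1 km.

Circle about each station: (x + 75.7)² + (y + 137.8)² = 150.64²; (x + 114.7)² + (y + 98.2)² = 102.30²; (x + 41.7)² + (y + 49.1)² = 101.72².
Subtracting pairs of circle equations eliminates x²+y² and gives linear equations (the radical axes):
-78.0 x + 79.2 y = 10307.12
68.0 x + 177.4 y = -8224.18
Solving the 2×2 system: x ≈ -129.0, y ≈ 3.1 km.

x ≈ -129.0 km, y ≈ 3.1 km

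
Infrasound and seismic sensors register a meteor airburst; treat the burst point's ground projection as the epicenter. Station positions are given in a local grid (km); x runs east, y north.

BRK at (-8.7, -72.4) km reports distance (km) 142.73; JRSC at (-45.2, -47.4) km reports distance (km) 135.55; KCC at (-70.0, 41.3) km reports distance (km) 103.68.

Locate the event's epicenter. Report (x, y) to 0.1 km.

Circle about each station: (x + 8.7)² + (y + 72.4)² = 142.73²; (x + 45.2)² + (y + 47.4)² = 135.55²; (x + 70.0)² + (y − 41.3)² = 103.68².
Subtracting the BRK equation from the JRSC and KCC equations removes the quadratic terms:
-73.0 x + 50.0 y = 970.40
-122.6 x + 227.4 y = 10910.55
Solving the 2×2 system: x ≈ 31.0, y ≈ 64.7 km.
Check against BRK (with the unrounded x, y): √((x + 8.7)²+(y + 72.4)²) = 142.75 ≈ 142.73 km. ✓

(31.0, 64.7)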